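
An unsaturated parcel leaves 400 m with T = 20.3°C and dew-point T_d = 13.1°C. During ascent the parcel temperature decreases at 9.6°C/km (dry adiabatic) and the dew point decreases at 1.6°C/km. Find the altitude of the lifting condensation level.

1300 m

T and T_d converge at 9.6 − 1.6 = 8°C per km
Height above start = (20.3 − 13.1) / 8 = 0.9 km
LCL altitude = 400 m + 900 m = 1300 m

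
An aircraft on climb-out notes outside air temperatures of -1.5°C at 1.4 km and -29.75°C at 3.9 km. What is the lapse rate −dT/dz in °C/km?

11.3°C/km

Γ = −ΔT/Δz = (-1.5 − (-29.75)) / (3900 − 1400) m
  = 28.25°C / 2.5 km = 11.3°C/km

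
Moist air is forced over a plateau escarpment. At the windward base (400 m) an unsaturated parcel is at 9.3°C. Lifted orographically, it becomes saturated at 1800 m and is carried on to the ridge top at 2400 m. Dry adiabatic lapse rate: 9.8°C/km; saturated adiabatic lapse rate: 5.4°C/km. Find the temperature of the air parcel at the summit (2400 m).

400 → 1800 m (dry, 9.8°C/km): ΔT = -9.8 × 1.4 = -13.72°C → T = -4.42°C
1800 → 2400 m (saturated, 5.4°C/km): ΔT = -5.4 × 0.6 = -3.24°C → T = -7.66°C

-7.66°C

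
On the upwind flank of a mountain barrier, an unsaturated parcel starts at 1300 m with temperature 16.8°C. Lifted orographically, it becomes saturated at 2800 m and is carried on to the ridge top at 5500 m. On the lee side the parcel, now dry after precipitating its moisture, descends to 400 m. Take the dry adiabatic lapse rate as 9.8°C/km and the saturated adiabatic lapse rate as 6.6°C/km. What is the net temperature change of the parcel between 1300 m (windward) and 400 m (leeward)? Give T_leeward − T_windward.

From 1300 m to 2800 m (dry): cools by 9.8 × 1.5 = 14.7°C, giving 2.1°C.
From 2800 m to 5500 m (saturated): cools by 6.6 × 2.7 = 17.82°C, giving -15.72°C.
From 5500 m to 400 m (dry descent): warms by 9.8 × 5.1 = 49.98°C, giving 34.26°C.
Net change vs windward start: 34.26 − 16.8 = +17.46°C

+17.46°C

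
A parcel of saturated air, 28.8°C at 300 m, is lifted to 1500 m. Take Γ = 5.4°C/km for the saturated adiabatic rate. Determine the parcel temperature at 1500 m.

22.32°C

300 → 1500 m (saturated adiabatic, 5.4°C/km): ΔT = -5.4 × 1.2 = -6.48°C → T = 22.32°C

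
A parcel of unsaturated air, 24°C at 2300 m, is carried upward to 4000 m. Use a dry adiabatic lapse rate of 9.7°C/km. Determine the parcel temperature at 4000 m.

2300–4000 m, dry adiabatic: Δz = 1.7 km ⇒ ΔT = -16.49°C; T = 7.51°C

7.51°C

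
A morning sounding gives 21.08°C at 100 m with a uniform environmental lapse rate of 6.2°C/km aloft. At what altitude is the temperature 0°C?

Height above start = (21.08 − 0) / 6.2 = 3.4 km
Altitude = 100 m + 3400 m = 3500 m

3500 m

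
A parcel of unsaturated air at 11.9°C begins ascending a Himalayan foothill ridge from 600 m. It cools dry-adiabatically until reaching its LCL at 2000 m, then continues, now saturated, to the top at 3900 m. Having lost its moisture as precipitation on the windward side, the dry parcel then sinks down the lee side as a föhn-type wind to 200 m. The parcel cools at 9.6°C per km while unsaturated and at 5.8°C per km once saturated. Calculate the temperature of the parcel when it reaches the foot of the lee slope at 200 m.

From 600 m to 2000 m (dry): cools by 9.6 × 1.4 = 13.44°C, giving -1.54°C.
From 2000 m to 3900 m (saturated): cools by 5.8 × 1.9 = 11.02°C, giving -12.56°C.
From 3900 m to 200 m (dry descent): warms by 9.6 × 3.7 = 35.52°C, giving 22.96°C.

22.96°C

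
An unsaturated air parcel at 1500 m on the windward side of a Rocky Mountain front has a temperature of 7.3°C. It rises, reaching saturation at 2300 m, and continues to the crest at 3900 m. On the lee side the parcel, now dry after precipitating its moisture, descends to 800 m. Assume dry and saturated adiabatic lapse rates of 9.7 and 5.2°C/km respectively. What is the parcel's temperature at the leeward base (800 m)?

1500 → 2300 m (dry, 9.7°C/km): ΔT = -9.7 × 0.8 = -7.76°C → T = -0.46°C
2300 → 3900 m (saturated, 5.2°C/km): ΔT = -5.2 × 1.6 = -8.32°C → T = -8.78°C
3900 → 800 m (dry descent, 9.7°C/km): ΔT = +9.7 × 3.1 = +30.07°C → T = 21.29°C

21.29°C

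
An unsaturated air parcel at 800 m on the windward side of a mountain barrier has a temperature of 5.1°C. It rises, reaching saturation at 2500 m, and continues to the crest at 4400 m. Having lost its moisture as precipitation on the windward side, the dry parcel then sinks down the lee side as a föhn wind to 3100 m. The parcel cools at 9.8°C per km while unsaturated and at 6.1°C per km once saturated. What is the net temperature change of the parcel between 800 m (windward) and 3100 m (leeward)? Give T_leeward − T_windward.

-15.51°C

From 800 m to 2500 m (dry): cools by 9.8 × 1.7 = 16.66°C, giving -11.56°C.
From 2500 m to 4400 m (saturated): cools by 6.1 × 1.9 = 11.59°C, giving -23.15°C.
From 4400 m to 3100 m (dry descent): warms by 9.8 × 1.3 = 12.74°C, giving -10.41°C.
Net change vs windward start: -10.41 − 5.1 = -15.51°C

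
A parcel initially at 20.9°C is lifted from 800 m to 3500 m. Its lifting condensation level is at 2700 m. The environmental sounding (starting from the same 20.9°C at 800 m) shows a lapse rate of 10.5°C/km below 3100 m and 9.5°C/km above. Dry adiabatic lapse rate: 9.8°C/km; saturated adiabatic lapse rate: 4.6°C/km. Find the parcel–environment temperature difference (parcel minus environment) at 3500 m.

+5.65°C (parcel warmer than environment)

Parcel:
  Dry to 2700 m: -9.8 × 1.9 km = -18.62°C, so T = 2.28°C.
  Saturated to 3500 m: -4.6 × 0.8 km = -3.68°C, so T = -1.4°C.
Environment:
  Environment, lower layer to 3100 m: -10.5 × 2.3 km = -24.15°C, so T = -3.25°C.
  Environment, upper layer to 3500 m: -9.5 × 0.4 km = -3.8°C, so T = -7.05°C.
T_parcel − T_env = -1.4 − (-7.05) = +5.65°C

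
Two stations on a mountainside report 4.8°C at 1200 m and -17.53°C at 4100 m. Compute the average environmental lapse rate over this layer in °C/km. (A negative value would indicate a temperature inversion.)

7.7°C/km

Γ = −ΔT/Δz = (4.8 − (-17.53)) / (4100 − 1200) m
  = 22.33°C / 2.9 km = 7.7°C/km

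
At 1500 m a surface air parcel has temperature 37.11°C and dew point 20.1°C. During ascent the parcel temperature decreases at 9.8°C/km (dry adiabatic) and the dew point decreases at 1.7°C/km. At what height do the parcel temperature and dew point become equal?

3600 m

T and T_d converge at 9.8 − 1.7 = 8.1°C per km
Height above start = (37.11 − 20.1) / 8.1 = 2.1 km
LCL altitude = 1500 m + 2100 m = 3600 m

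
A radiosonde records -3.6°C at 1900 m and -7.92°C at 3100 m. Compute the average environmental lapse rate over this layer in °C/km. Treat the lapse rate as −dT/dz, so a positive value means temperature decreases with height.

3.6°C/km

Γ = −ΔT/Δz = (-3.6 − (-7.92)) / (3100 − 1900) m
  = 4.32°C / 1.2 km = 3.6°C/km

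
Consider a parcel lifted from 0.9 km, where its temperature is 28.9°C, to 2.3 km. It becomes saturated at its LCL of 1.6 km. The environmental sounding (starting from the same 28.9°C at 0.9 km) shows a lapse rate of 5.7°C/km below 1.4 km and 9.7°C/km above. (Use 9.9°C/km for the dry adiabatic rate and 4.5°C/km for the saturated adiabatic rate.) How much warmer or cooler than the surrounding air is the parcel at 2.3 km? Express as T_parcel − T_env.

Parcel:
  900 → 1600 m (dry, 9.9°C/km): ΔT = -9.9 × 0.7 = -6.93°C → T = 21.97°C
  1600 → 2300 m (saturated, 4.5°C/km): ΔT = -4.5 × 0.7 = -3.15°C → T = 18.82°C
Environment:
  900 → 1400 m (environment, lower layer, 5.7°C/km): ΔT = -5.7 × 0.5 = -2.85°C → T = 26.05°C
  1400 → 2300 m (environment, upper layer, 9.7°C/km): ΔT = -9.7 × 0.9 = -8.73°C → T = 17.32°C
T_parcel − T_env = 18.82 − 17.32 = +1.5°C

+1.5°C (parcel warmer than environment)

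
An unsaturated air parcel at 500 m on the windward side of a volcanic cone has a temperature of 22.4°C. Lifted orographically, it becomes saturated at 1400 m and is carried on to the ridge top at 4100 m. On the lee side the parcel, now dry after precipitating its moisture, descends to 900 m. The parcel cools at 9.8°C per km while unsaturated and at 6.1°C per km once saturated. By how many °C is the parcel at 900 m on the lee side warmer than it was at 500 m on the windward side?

+6.07°C

500 → 1400 m (dry, 9.8°C/km): ΔT = -9.8 × 0.9 = -8.82°C → T = 13.58°C
1400 → 4100 m (saturated, 6.1°C/km): ΔT = -6.1 × 2.7 = -16.47°C → T = -2.89°C
4100 → 900 m (dry descent, 9.8°C/km): ΔT = +9.8 × 3.2 = +31.36°C → T = 28.47°C
Net change vs windward start: 28.47 − 22.4 = +6.07°C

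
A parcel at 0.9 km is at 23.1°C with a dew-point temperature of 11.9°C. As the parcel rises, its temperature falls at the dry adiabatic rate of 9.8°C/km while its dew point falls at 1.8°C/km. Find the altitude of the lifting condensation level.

2.3 km

T and T_d converge at 9.8 − 1.8 = 8°C per km
Height above start = (23.1 − 11.9) / 8 = 1.4 km
LCL altitude = 900 m + 1400 m = 2300 m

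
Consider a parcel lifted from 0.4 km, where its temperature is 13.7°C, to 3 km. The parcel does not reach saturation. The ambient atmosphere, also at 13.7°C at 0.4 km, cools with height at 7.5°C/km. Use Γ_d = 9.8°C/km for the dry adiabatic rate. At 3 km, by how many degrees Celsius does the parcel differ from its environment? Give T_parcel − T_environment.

Parcel:
  400–3000 m, dry: Δz = 2.6 km ⇒ ΔT = -25.48°C; T = -11.78°C
Environment:
  400–3000 m, environment: Δz = 2.6 km ⇒ ΔT = -19.5°C; T = -5.8°C
T_parcel − T_env = -11.78 − (-5.8) = -5.98°C

-5.98°C (parcel cooler than environment)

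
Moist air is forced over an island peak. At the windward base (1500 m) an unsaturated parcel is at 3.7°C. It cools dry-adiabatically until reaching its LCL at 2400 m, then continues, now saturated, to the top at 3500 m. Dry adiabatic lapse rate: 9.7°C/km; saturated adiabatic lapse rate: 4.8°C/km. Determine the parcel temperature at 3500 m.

-10.31°C

1500–2400 m, dry: Δz = 0.9 km ⇒ ΔT = -8.73°C; T = -5.03°C
2400–3500 m, saturated: Δz = 1.1 km ⇒ ΔT = -5.28°C; T = -10.31°C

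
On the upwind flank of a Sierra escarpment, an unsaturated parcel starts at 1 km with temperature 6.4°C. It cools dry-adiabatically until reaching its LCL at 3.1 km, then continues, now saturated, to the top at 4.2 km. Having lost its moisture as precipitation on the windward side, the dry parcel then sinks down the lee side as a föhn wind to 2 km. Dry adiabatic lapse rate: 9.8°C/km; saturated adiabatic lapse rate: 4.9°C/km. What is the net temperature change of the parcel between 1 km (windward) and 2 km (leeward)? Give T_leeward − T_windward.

-4.41°C

From 1000 m to 3100 m (dry): cools by 9.8 × 2.1 = 20.58°C, giving -14.18°C.
From 3100 m to 4200 m (saturated): cools by 4.9 × 1.1 = 5.39°C, giving -19.57°C.
From 4200 m to 2000 m (dry descent): warms by 9.8 × 2.2 = 21.56°C, giving 1.99°C.
Net change vs windward start: 1.99 − 6.4 = -4.41°C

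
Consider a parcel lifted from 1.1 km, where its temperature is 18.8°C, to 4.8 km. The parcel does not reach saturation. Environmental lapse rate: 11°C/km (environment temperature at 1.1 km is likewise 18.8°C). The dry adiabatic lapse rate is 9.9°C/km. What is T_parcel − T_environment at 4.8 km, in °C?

+4.07°C (parcel warmer than environment)

Parcel:
  From 1100 m to 4800 m (dry): cools by 9.9 × 3.7 = 36.63°C, giving -17.83°C.
Environment:
  From 1100 m to 4800 m (environment): cools by 11 × 3.7 = 40.7°C, giving -21.9°C.
T_parcel − T_env = -17.83 − (-21.9) = +4.07°C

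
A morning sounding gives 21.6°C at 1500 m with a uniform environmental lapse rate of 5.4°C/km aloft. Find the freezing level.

Height above start = (21.6 − 0) / 5.4 = 4 km
Altitude = 1500 m + 4000 m = 5500 m

5500 m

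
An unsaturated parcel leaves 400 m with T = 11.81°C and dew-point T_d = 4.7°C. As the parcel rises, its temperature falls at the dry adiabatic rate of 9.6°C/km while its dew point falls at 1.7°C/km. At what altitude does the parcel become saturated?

1300 m

T and T_d converge at 9.6 − 1.7 = 7.9°C per km
Height above start = (11.81 − 4.7) / 7.9 = 0.9 km
LCL altitude = 400 m + 900 m = 1300 m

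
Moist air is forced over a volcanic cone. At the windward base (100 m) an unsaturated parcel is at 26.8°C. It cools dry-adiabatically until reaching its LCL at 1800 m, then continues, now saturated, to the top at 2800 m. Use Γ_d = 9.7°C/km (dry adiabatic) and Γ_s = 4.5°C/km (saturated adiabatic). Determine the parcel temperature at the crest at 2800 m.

5.81°C

100 → 1800 m (dry, 9.7°C/km): ΔT = -9.7 × 1.7 = -16.49°C → T = 10.31°C
1800 → 2800 m (saturated, 4.5°C/km): ΔT = -4.5 × 1 = -4.5°C → T = 5.81°C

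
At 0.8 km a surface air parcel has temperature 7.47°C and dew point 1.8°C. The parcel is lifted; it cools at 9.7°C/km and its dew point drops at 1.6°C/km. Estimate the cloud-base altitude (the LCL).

1.5 km

T and T_d converge at 9.7 − 1.6 = 8.1°C per km
Height above start = (7.47 − 1.8) / 8.1 = 0.7 km
LCL altitude = 800 m + 700 m = 1500 m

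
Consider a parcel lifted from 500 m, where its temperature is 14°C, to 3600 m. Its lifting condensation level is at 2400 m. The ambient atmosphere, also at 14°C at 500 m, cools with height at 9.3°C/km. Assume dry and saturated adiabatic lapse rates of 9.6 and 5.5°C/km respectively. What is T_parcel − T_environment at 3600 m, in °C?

Parcel:
  500 → 2400 m (dry, 9.6°C/km): ΔT = -9.6 × 1.9 = -18.24°C → T = -4.24°C
  2400 → 3600 m (saturated, 5.5°C/km): ΔT = -5.5 × 1.2 = -6.6°C → T = -10.84°C
Environment:
  500 → 3600 m (environment, 9.3°C/km): ΔT = -9.3 × 3.1 = -28.83°C → T = -14.83°C
T_parcel − T_env = -10.84 − (-14.83) = +3.99°C

+3.99°C (parcel warmer than environment)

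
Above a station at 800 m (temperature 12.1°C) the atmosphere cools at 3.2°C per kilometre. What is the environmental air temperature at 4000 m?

1.86°C

800–4000 m, environmental: Δz = 3.2 km ⇒ ΔT = -10.24°C; T = 1.86°C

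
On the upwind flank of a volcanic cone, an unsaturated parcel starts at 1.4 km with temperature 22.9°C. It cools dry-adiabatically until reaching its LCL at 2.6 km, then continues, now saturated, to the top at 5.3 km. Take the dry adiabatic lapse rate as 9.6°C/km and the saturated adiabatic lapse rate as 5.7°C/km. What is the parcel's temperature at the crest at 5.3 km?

1400–2600 m, dry: Δz = 1.2 km ⇒ ΔT = -11.52°C; T = 11.38°C
2600–5300 m, saturated: Δz = 2.7 km ⇒ ΔT = -15.39°C; T = -4.01°C

-4.01°C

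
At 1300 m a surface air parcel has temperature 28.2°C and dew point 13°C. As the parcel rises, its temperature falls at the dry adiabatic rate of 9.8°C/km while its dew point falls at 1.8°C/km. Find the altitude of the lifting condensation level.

3200 m

T and T_d converge at 9.8 − 1.8 = 8°C per km
Height above start = (28.2 − 13) / 8 = 1.9 km
LCL altitude = 1300 m + 1900 m = 3200 m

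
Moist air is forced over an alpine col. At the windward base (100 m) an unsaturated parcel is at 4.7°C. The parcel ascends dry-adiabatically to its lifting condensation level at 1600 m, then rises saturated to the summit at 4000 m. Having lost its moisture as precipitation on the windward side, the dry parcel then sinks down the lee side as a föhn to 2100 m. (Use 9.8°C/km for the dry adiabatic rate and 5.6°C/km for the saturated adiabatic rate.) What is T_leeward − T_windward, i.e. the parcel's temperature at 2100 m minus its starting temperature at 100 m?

100 → 1600 m (dry, 9.8°C/km): ΔT = -9.8 × 1.5 = -14.7°C → T = -10°C
1600 → 4000 m (saturated, 5.6°C/km): ΔT = -5.6 × 2.4 = -13.44°C → T = -23.44°C
4000 → 2100 m (dry descent, 9.8°C/km): ΔT = +9.8 × 1.9 = +18.62°C → T = -4.82°C
Net change vs windward start: -4.82 − 4.7 = -9.52°C

-9.52°C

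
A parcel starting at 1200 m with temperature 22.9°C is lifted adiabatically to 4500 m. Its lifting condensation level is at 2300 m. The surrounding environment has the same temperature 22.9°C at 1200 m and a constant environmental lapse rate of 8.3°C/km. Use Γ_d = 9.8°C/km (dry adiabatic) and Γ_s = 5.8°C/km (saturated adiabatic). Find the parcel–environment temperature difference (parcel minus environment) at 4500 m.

Parcel:
  From 1200 m to 2300 m (dry): cools by 9.8 × 1.1 = 10.78°C, giving 12.12°C.
  From 2300 m to 4500 m (saturated): cools by 5.8 × 2.2 = 12.76°C, giving -0.64°C.
Environment:
  From 1200 m to 4500 m (environment): cools by 8.3 × 3.3 = 27.39°C, giving -4.49°C.
T_parcel − T_env = -0.64 − (-4.49) = +3.85°C

+3.85°C (parcel warmer than environment)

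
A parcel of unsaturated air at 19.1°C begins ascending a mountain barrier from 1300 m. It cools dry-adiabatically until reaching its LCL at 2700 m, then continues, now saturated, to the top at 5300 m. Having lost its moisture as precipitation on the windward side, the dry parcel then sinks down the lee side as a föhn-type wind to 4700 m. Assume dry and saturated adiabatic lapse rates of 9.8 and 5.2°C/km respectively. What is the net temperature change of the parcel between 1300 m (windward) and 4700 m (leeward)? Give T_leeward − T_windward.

-21.36°C

1300 → 2700 m (dry, 9.8°C/km): ΔT = -9.8 × 1.4 = -13.72°C → T = 5.38°C
2700 → 5300 m (saturated, 5.2°C/km): ΔT = -5.2 × 2.6 = -13.52°C → T = -8.14°C
5300 → 4700 m (dry descent, 9.8°C/km): ΔT = +9.8 × 0.6 = +5.88°C → T = -2.26°C
Net change vs windward start: -2.26 − 19.1 = -21.36°C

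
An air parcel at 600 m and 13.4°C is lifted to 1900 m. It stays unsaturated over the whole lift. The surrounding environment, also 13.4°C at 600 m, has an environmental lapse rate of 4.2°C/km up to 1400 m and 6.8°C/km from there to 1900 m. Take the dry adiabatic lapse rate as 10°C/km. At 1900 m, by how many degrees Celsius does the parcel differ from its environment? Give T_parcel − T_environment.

-6.24°C (parcel cooler than environment)

Parcel:
  Dry to 1900 m: -10 × 1.3 km = -13°C, so T = 0.4°C.
Environment:
  Environment, lower layer to 1400 m: -4.2 × 0.8 km = -3.36°C, so T = 10.04°C.
  Environment, upper layer to 1900 m: -6.8 × 0.5 km = -3.4°C, so T = 6.64°C.
T_parcel − T_env = 0.4 − 6.64 = -6.24°C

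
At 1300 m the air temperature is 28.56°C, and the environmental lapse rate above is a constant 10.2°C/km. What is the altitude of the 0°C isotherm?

Height above start = (28.56 − 0) / 10.2 = 2.8 km
Altitude = 1300 m + 2800 m = 4100 m

4100 m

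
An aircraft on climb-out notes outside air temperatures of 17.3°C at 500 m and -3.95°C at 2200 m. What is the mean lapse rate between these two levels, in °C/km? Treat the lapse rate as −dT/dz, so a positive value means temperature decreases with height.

Γ = −ΔT/Δz = (17.3 − (-3.95)) / (2200 − 500) m
  = 21.25°C / 1.7 km = 12.5°C/km

12.5°C/km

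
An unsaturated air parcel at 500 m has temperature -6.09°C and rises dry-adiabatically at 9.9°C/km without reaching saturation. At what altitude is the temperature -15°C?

1400 m

Height above start = (-6.09 − (-15)) / 9.9 = 0.9 km
Altitude = 500 m + 900 m = 1400 m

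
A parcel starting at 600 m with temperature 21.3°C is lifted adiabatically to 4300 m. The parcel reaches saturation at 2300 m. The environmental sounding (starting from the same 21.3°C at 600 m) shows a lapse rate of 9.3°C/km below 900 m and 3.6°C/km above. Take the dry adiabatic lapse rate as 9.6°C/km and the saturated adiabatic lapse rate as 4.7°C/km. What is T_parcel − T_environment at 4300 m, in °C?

-10.69°C (parcel cooler than environment)

Parcel:
  From 600 m to 2300 m (dry): cools by 9.6 × 1.7 = 16.32°C, giving 4.98°C.
  From 2300 m to 4300 m (saturated): cools by 4.7 × 2 = 9.4°C, giving -4.42°C.
Environment:
  From 600 m to 900 m (environment, lower layer): cools by 9.3 × 0.3 = 2.79°C, giving 18.51°C.
  From 900 m to 4300 m (environment, upper layer): cools by 3.6 × 3.4 = 12.24°C, giving 6.27°C.
T_parcel − T_env = -4.42 − 6.27 = -10.69°C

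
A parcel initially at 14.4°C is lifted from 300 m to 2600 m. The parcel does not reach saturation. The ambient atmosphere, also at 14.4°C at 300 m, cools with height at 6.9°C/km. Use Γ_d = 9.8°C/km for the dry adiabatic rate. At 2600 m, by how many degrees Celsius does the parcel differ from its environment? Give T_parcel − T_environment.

Parcel:
  Dry to 2600 m: -9.8 × 2.3 km = -22.54°C, so T = -8.14°C.
Environment:
  Environment to 2600 m: -6.9 × 2.3 km = -15.87°C, so T = -1.47°C.
T_parcel − T_env = -8.14 − (-1.47) = -6.67°C

-6.67°C (parcel cooler than environment)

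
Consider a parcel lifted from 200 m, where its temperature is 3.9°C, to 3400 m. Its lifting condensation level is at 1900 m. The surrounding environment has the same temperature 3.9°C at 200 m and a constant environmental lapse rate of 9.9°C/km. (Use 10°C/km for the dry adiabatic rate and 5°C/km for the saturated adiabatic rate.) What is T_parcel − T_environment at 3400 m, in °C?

+7.18°C (parcel warmer than environment)

Parcel:
  200 → 1900 m (dry, 10°C/km): ΔT = -10 × 1.7 = -17°C → T = -13.1°C
  1900 → 3400 m (saturated, 5°C/km): ΔT = -5 × 1.5 = -7.5°C → T = -20.6°C
Environment:
  200 → 3400 m (environment, 9.9°C/km): ΔT = -9.9 × 3.2 = -31.68°C → T = -27.78°C
T_parcel − T_env = -20.6 − (-27.78) = +7.18°C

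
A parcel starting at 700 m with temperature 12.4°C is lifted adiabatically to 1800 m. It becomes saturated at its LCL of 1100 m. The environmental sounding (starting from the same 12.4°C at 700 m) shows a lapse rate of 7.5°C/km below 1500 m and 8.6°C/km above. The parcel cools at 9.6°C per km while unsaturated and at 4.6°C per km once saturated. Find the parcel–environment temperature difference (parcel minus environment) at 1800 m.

+1.52°C (parcel warmer than environment)

Parcel:
  700 → 1100 m (dry, 9.6°C/km): ΔT = -9.6 × 0.4 = -3.84°C → T = 8.56°C
  1100 → 1800 m (saturated, 4.6°C/km): ΔT = -4.6 × 0.7 = -3.22°C → T = 5.34°C
Environment:
  700 → 1500 m (environment, lower layer, 7.5°C/km): ΔT = -7.5 × 0.8 = -6°C → T = 6.4°C
  1500 → 1800 m (environment, upper layer, 8.6°C/km): ΔT = -8.6 × 0.3 = -2.58°C → T = 3.82°C
T_parcel − T_env = 5.34 − 3.82 = +1.52°C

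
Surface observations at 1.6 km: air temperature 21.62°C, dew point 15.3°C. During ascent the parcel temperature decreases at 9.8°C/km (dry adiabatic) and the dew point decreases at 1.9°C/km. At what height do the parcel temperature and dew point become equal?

T and T_d converge at 9.8 − 1.9 = 7.9°C per km
Height above start = (21.62 − 15.3) / 7.9 = 0.8 km
LCL altitude = 1600 m + 800 m = 2400 m

2.4 km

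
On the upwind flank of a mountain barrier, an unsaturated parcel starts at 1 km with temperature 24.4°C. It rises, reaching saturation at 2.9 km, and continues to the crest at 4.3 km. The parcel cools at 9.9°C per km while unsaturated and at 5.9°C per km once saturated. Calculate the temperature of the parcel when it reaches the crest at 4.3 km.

1000 → 2900 m (dry, 9.9°C/km): ΔT = -9.9 × 1.9 = -18.81°C → T = 5.59°C
2900 → 4300 m (saturated, 5.9°C/km): ΔT = -5.9 × 1.4 = -8.26°C → T = -2.67°C

-2.67°C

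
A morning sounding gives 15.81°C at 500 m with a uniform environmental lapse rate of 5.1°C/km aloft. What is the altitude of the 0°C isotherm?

Height above start = (15.81 − 0) / 5.1 = 3.1 km
Altitude = 500 m + 3100 m = 3600 m

3600 m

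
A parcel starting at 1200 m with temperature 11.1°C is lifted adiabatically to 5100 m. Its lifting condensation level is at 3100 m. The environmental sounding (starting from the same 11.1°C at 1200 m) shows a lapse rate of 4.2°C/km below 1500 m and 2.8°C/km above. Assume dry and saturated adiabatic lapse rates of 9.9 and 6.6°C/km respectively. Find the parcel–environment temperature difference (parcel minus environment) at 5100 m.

-20.67°C (parcel cooler than environment)

Parcel:
  1200–3100 m, dry: Δz = 1.9 km ⇒ ΔT = -18.81°C; T = -7.71°C
  3100–5100 m, saturated: Δz = 2 km ⇒ ΔT = -13.2°C; T = -20.91°C
Environment:
  1200–1500 m, environment, lower layer: Δz = 0.3 km ⇒ ΔT = -1.26°C; T = 9.84°C
  1500–5100 m, environment, upper layer: Δz = 3.6 km ⇒ ΔT = -10.08°C; T = -0.24°C
T_parcel − T_env = -20.91 − (-0.24) = -20.67°C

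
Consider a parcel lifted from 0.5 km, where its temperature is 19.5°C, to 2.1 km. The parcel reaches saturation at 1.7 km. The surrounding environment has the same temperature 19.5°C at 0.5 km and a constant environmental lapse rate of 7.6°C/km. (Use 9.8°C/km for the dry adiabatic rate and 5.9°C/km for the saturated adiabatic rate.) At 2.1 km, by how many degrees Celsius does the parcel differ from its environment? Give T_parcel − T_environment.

Parcel:
  Dry to 1700 m: -9.8 × 1.2 km = -11.76°C, so T = 7.74°C.
  Saturated to 2100 m: -5.9 × 0.4 km = -2.36°C, so T = 5.38°C.
Environment:
  Environment to 2100 m: -7.6 × 1.6 km = -12.16°C, so T = 7.34°C.
T_parcel − T_env = 5.38 − 7.34 = -1.96°C

-1.96°C (parcel cooler than environment)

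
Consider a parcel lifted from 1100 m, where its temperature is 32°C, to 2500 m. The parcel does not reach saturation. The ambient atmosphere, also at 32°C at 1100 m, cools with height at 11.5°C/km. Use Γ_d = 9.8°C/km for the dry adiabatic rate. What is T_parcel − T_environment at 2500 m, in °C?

Parcel:
  1100–2500 m, dry: Δz = 1.4 km ⇒ ΔT = -13.72°C; T = 18.28°C
Environment:
  1100–2500 m, environment: Δz = 1.4 km ⇒ ΔT = -16.1°C; T = 15.9°C
T_parcel − T_env = 18.28 − 15.9 = +2.38°C

+2.38°C (parcel warmer than environment)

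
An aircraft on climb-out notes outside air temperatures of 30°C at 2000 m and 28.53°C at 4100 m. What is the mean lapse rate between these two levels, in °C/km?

Γ = −ΔT/Δz = (30 − 28.53) / (4100 − 2000) m
  = 1.47°C / 2.1 km = 0.7°C/km

0.7°C/km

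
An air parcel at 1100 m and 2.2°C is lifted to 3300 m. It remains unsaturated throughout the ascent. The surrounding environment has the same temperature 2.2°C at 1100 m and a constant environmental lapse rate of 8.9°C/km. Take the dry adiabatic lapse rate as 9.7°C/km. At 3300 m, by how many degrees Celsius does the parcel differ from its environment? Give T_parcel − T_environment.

Parcel:
  1100 → 3300 m (dry, 9.7°C/km): ΔT = -9.7 × 2.2 = -21.34°C → T = -19.14°C
Environment:
  1100 → 3300 m (environment, 8.9°C/km): ΔT = -8.9 × 2.2 = -19.58°C → T = -17.38°C
T_parcel − T_env = -19.14 − (-17.38) = -1.76°C

-1.76°C (parcel cooler than environment)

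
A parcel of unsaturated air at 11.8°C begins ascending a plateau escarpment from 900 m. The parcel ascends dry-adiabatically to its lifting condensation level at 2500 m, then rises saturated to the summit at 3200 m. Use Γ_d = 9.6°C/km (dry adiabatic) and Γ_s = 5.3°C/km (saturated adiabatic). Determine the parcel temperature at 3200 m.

-7.27°C

900 → 2500 m (dry, 9.6°C/km): ΔT = -9.6 × 1.6 = -15.36°C → T = -3.56°C
2500 → 3200 m (saturated, 5.3°C/km): ΔT = -5.3 × 0.7 = -3.71°C → T = -7.27°C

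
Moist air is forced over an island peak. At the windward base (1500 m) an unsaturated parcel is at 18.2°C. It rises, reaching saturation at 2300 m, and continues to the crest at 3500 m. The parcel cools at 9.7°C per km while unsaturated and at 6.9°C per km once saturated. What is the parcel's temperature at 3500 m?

2.16°C

1500 → 2300 m (dry, 9.7°C/km): ΔT = -9.7 × 0.8 = -7.76°C → T = 10.44°C
2300 → 3500 m (saturated, 6.9°C/km): ΔT = -6.9 × 1.2 = -8.28°C → T = 2.16°C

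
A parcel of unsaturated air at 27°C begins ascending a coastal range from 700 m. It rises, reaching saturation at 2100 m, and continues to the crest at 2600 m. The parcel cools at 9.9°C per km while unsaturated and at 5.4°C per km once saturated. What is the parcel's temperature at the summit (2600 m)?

10.44°C

Dry to 2100 m: -9.9 × 1.4 km = -13.86°C, so T = 13.14°C.
Saturated to 2600 m: -5.4 × 0.5 km = -2.7°C, so T = 10.44°C.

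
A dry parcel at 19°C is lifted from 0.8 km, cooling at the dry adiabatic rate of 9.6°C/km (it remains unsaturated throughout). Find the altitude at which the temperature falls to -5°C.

3.3 km

Height above start = (19 − (-5)) / 9.6 = 2.5 km
Altitude = 800 m + 2500 m = 3300 m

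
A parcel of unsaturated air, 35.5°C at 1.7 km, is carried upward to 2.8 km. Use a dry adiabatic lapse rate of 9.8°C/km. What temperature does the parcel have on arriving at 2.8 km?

24.72°C

From 1700 m to 2800 m (dry adiabatic): cools by 9.8 × 1.1 = 10.78°C, giving 24.72°C.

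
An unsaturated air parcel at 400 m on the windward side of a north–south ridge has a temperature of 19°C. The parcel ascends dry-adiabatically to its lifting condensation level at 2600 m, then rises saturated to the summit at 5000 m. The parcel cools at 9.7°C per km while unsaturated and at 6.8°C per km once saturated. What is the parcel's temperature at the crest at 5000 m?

-18.66°C

400–2600 m, dry: Δz = 2.2 km ⇒ ΔT = -21.34°C; T = -2.34°C
2600–5000 m, saturated: Δz = 2.4 km ⇒ ΔT = -16.32°C; T = -18.66°C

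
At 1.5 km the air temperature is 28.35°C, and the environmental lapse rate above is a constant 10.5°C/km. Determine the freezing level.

4.2 km

Height above start = (28.35 − 0) / 10.5 = 2.7 km
Altitude = 1500 m + 2700 m = 4200 m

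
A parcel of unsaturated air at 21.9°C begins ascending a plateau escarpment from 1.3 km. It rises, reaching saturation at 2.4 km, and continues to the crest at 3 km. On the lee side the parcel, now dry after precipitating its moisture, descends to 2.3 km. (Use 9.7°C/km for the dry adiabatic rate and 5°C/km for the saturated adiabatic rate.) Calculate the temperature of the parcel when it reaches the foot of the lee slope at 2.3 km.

15.02°C

1300 → 2400 m (dry, 9.7°C/km): ΔT = -9.7 × 1.1 = -10.67°C → T = 11.23°C
2400 → 3000 m (saturated, 5°C/km): ΔT = -5 × 0.6 = -3°C → T = 8.23°C
3000 → 2300 m (dry descent, 9.7°C/km): ΔT = +9.7 × 0.7 = +6.79°C → T = 15.02°C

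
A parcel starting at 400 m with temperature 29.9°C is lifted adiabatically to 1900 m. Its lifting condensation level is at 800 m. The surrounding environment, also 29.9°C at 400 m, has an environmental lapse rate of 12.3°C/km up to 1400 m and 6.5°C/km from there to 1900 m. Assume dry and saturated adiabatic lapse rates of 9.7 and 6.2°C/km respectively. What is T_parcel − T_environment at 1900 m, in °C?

+4.85°C (parcel warmer than environment)

Parcel:
  From 400 m to 800 m (dry): cools by 9.7 × 0.4 = 3.88°C, giving 26.02°C.
  From 800 m to 1900 m (saturated): cools by 6.2 × 1.1 = 6.82°C, giving 19.2°C.
Environment:
  From 400 m to 1400 m (environment, lower layer): cools by 12.3 × 1 = 12.3°C, giving 17.6°C.
  From 1400 m to 1900 m (environment, upper layer): cools by 6.5 × 0.5 = 3.25°C, giving 14.35°C.
T_parcel − T_env = 19.2 − 14.35 = +4.85°C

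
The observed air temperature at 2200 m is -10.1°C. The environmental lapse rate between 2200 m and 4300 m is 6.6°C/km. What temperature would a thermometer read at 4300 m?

Environmental to 4300 m: -6.6 × 2.1 km = -13.86°C, so T = -23.96°C.

-23.96°C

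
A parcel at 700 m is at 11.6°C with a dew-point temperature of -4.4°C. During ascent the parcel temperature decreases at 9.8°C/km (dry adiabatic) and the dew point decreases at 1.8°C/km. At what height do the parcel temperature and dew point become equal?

T and T_d converge at 9.8 − 1.8 = 8°C per km
Height above start = (11.6 − (-4.4)) / 8 = 2 km
LCL altitude = 700 m + 2000 m = 2700 m

2700 m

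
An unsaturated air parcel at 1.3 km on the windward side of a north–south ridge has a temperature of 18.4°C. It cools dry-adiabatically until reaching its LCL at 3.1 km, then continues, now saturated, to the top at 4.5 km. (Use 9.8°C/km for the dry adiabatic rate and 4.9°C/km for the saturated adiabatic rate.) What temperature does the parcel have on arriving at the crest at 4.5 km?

-6.1°C

Dry to 3100 m: -9.8 × 1.8 km = -17.64°C, so T = 0.76°C.
Saturated to 4500 m: -4.9 × 1.4 km = -6.86°C, so T = -6.1°C.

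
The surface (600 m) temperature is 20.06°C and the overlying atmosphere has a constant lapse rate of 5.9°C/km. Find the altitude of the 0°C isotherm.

4000 m

Height above start = (20.06 − 0) / 5.9 = 3.4 km
Altitude = 600 m + 3400 m = 4000 m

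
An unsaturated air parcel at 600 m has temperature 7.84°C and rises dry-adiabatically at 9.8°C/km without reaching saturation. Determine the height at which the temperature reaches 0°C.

Height above start = (7.84 − 0) / 9.8 = 0.8 km
Altitude = 600 m + 800 m = 1400 m

1400 m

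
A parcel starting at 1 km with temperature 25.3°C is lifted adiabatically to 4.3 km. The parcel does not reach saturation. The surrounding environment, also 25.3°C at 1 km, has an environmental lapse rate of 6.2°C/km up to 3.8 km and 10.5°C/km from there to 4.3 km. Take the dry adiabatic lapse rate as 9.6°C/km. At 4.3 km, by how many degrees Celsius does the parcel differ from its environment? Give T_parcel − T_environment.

-9.07°C (parcel cooler than environment)

Parcel:
  1000 → 4300 m (dry, 9.6°C/km): ΔT = -9.6 × 3.3 = -31.68°C → T = -6.38°C
Environment:
  1000 → 3800 m (environment, lower layer, 6.2°C/km): ΔT = -6.2 × 2.8 = -17.36°C → T = 7.94°C
  3800 → 4300 m (environment, upper layer, 10.5°C/km): ΔT = -10.5 × 0.5 = -5.25°C → T = 2.69°C
T_parcel − T_env = -6.38 − 2.69 = -9.07°C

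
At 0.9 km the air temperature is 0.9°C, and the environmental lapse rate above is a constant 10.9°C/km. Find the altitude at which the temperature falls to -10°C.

Height above start = (0.9 − (-10)) / 10.9 = 1 km
Altitude = 900 m + 1000 m = 1900 m

1.9 km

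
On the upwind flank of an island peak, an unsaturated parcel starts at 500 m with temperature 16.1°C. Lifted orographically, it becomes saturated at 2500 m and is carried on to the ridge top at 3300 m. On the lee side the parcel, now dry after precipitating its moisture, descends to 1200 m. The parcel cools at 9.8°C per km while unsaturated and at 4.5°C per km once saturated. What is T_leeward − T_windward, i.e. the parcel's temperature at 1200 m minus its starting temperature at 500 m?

Dry to 2500 m: -9.8 × 2 km = -19.6°C, so T = -3.5°C.
Saturated to 3300 m: -4.5 × 0.8 km = -3.6°C, so T = -7.1°C.
Dry descent to 1200 m: +9.8 × 2.1 km = +20.58°C, so T = 13.48°C.
Net change vs windward start: 13.48 − 16.1 = -2.62°C

-2.62°C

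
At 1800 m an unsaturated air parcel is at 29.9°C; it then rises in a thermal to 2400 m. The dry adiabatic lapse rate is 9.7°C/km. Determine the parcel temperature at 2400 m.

24.08°C

Dry adiabatic to 2400 m: -9.7 × 0.6 km = -5.82°C, so T = 24.08°C.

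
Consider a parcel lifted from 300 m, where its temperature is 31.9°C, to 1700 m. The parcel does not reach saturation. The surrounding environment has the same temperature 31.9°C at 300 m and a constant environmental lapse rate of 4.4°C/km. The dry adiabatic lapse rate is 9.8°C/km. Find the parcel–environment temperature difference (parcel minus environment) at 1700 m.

-7.56°C (parcel cooler than environment)

Parcel:
  From 300 m to 1700 m (dry): cools by 9.8 × 1.4 = 13.72°C, giving 18.18°C.
Environment:
  From 300 m to 1700 m (environment): cools by 4.4 × 1.4 = 6.16°C, giving 25.74°C.
T_parcel − T_env = 18.18 − 25.74 = -7.56°C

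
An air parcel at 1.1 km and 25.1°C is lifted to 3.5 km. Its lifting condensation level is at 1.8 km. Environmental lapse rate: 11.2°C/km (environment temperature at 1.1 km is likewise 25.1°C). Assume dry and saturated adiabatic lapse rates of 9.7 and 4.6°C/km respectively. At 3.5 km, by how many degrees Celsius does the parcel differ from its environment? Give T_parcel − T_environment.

Parcel:
  From 1100 m to 1800 m (dry): cools by 9.7 × 0.7 = 6.79°C, giving 18.31°C.
  From 1800 m to 3500 m (saturated): cools by 4.6 × 1.7 = 7.82°C, giving 10.49°C.
Environment:
  From 1100 m to 3500 m (environment): cools by 11.2 × 2.4 = 26.88°C, giving -1.78°C.
T_parcel − T_env = 10.49 − (-1.78) = +12.27°C

+12.27°C (parcel warmer than environment)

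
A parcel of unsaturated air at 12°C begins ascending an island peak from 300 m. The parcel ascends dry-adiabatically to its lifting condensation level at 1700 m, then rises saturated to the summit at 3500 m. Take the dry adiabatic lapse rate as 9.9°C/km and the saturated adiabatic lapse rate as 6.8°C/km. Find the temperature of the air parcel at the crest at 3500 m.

-14.1°C

From 300 m to 1700 m (dry): cools by 9.9 × 1.4 = 13.86°C, giving -1.86°C.
From 1700 m to 3500 m (saturated): cools by 6.8 × 1.8 = 12.24°C, giving -14.1°C.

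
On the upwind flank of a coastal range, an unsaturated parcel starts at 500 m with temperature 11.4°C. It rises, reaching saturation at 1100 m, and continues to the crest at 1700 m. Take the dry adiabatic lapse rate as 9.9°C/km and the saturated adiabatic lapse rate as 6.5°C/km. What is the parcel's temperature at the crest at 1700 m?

From 500 m to 1100 m (dry): cools by 9.9 × 0.6 = 5.94°C, giving 5.46°C.
From 1100 m to 1700 m (saturated): cools by 6.5 × 0.6 = 3.9°C, giving 1.56°C.

1.56°C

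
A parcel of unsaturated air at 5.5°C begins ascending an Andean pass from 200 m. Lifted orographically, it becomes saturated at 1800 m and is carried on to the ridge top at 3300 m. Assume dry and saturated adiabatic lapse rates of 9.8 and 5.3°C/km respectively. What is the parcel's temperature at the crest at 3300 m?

-18.13°C

200–1800 m, dry: Δz = 1.6 km ⇒ ΔT = -15.68°C; T = -10.18°C
1800–3300 m, saturated: Δz = 1.5 km ⇒ ΔT = -7.95°C; T = -18.13°C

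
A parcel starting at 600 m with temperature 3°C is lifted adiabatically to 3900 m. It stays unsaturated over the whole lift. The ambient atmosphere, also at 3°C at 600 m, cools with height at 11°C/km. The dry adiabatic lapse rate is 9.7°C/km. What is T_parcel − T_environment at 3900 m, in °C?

Parcel:
  Dry to 3900 m: -9.7 × 3.3 km = -32.01°C, so T = -29.01°C.
Environment:
  Environment to 3900 m: -11 × 3.3 km = -36.3°C, so T = -33.3°C.
T_parcel − T_env = -29.01 − (-33.3) = +4.29°C

+4.29°C (parcel warmer than environment)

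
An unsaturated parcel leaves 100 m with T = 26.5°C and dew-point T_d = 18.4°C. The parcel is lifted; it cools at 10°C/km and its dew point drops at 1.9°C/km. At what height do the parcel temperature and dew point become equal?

T and T_d converge at 10 − 1.9 = 8.1°C per km
Height above start = (26.5 − 18.4) / 8.1 = 1 km
LCL altitude = 100 m + 1000 m = 1100 m

1100 m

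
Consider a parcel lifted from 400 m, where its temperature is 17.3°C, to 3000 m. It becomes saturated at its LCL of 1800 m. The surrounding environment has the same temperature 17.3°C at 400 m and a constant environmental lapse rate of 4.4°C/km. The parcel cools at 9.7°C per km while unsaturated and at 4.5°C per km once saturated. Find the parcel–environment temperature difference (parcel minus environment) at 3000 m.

-7.54°C (parcel cooler than environment)

Parcel:
  Dry to 1800 m: -9.7 × 1.4 km = -13.58°C, so T = 3.72°C.
  Saturated to 3000 m: -4.5 × 1.2 km = -5.4°C, so T = -1.68°C.
Environment:
  Environment to 3000 m: -4.4 × 2.6 km = -11.44°C, so T = 5.86°C.
T_parcel − T_env = -1.68 − 5.86 = -7.54°C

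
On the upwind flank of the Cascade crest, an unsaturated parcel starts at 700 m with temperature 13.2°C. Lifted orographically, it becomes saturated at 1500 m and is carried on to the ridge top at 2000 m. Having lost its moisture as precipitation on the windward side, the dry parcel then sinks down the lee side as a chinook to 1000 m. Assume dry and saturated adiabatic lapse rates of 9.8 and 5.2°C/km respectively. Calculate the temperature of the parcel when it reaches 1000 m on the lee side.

From 700 m to 1500 m (dry): cools by 9.8 × 0.8 = 7.84°C, giving 5.36°C.
From 1500 m to 2000 m (saturated): cools by 5.2 × 0.5 = 2.6°C, giving 2.76°C.
From 2000 m to 1000 m (dry descent): warms by 9.8 × 1 = 9.8°C, giving 12.56°C.

12.56°C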